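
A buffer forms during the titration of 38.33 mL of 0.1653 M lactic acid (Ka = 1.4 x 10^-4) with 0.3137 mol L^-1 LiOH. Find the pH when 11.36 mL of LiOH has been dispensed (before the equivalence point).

3.96

Initial n(HC3H5O3) = 0.1653 x 0.03833 = 0.006336 mol.
n(LiOH) added = 0.3137 x 0.01136 = 0.003564 mol, converting that many moles of HC3H5O3 to C3H5O3-.
Remaining n(HC3H5O3) = 0.002772 mol; n(C3H5O3-) = 0.003564 mol.
By Henderson-Hasselbalch, pH = pKa + log([A^-]/[HA]) = 3.85 + log(0.003564/0.002772) = 3.85 + (+0.11) = 3.96.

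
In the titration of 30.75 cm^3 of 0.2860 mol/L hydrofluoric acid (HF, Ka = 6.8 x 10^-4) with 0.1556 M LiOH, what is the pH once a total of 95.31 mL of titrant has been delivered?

n(acid) = 0.2860 x 0.03075 = 0.008794 mol; n(LiOH) added = 0.1556 x 0.09531 = 0.01483 mol.
Base is in excess by 0.01483 - 0.008794 = 0.006036 mol in a total volume of 0.1261 L.
[OH^-] = 0.006036/0.1261 = 0.04788 M, so pOH = 1.32 and pH = 14.00 - 1.32 = 12.68.

12.68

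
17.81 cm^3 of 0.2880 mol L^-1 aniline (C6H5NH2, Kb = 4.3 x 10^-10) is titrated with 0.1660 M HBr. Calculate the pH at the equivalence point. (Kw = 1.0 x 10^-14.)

2.81

n(C6H5NH2) = 0.2880 x 0.01781 = 0.005129 mol; V(HBr) at equivalence = 0.005129/0.1660 = 0.03090 L.
At equivalence the base is fully converted to C6H5NH3+; total volume = 0.04871 L, so [C6H5NH3+] = 0.005129/0.04871 = 0.1053 M.
Ka(C6H5NH3+) = Kw/Kb = 1.0e-14 / 4.3 x 10^-10 = 2.33e-5.
[H^+] = sqrt(Ka x [C6H5NH3+]) = sqrt(2.33e-5 x 0.1053) = 0.00156 M.
pH = -log(0.00156) = 2.81.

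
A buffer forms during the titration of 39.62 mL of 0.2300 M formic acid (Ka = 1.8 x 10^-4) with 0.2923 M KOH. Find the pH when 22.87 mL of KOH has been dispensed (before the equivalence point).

Initial n(HCOOH) = 0.2300 x 0.03962 = 0.009113 mol.
n(KOH) added = 0.2923 x 0.02287 = 0.006685 mol, converting that many moles of HCOOH to HCOO-.
Remaining n(HCOOH) = 0.002428 mol; n(HCOO-) = 0.006685 mol.
By Henderson-Hasselbalch, pH = pKa + log([A^-]/[HA]) = 3.74 + log(0.006685/0.002428) = 3.74 + (+0.44) = 4.18.

4.18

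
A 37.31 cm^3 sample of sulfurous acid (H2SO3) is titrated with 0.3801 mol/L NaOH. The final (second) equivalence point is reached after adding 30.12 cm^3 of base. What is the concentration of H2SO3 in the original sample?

n(NaOH) = 0.3801 x 0.03012 = 0.01145 mol.
At the final (second) equivalence point, 2 mol OH^- react per mol H2SO3, so n(H2SO3) = 0.01145 / 2 = 0.005724 mol.
[H2SO3] = 0.005724 / 0.03731 L = 0.153 M.

0.153 M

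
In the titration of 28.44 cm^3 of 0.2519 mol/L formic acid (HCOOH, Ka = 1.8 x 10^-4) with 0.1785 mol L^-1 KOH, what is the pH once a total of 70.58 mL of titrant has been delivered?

n(acid) = 0.2519 x 0.02844 = 0.007164 mol; n(KOH) added = 0.1785 x 0.07058 = 0.01260 mol.
Base is in excess by 0.01260 - 0.007164 = 0.005434 mol in a total volume of 0.09902 L.
[OH^-] = 0.005434/0.09902 = 0.05488 M, so pOH = 1.26 and pH = 14.00 - 1.26 = 12.74.

12.74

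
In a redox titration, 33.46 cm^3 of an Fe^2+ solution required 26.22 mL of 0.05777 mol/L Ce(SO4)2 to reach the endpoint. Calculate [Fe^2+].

n(Ce(SO4)2) = 0.05777 x 0.02622 = 0.001515 mol.
From the balanced equation, 1 mol Ce(SO4)2 reacts with 1 mol Fe^2+, so n(Fe^2+) = 0.001515 x 1/1 = 0.001515 mol.
[Fe^2+] = 0.001515 / 0.03346 L = 0.0453 M.

0.0453 M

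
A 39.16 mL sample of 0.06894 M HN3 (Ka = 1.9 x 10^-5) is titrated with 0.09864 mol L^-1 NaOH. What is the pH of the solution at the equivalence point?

n(HN3) = 0.06894 x 0.03916 = 0.002700 mol; V(NaOH) at equivalence = 0.002700/0.09864 = 0.02737 L.
At equivalence all the acid is converted to N3-; total volume = 0.03916 + 0.02737 = 0.06653 L, so [N3-] = 0.002700/0.06653 = 0.04058 M.
Kb = Kw/Ka = 1.0e-14 / 1.9 x 10^-5 = 5.26e-10.
[OH^-] = sqrt(Kb x [N3-]) = sqrt(5.26e-10 x 0.04058) = 4.62e-6 M.
pOH = 5.34, so pH = 14.00 - 5.34 = 8.66.

8.66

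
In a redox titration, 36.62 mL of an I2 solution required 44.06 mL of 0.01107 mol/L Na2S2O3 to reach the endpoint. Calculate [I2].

0.00666 M

n(Na2S2O3) = 0.01107 x 0.04406 = 0.0004877 mol.
From the balanced equation, 2 mol Na2S2O3 reacts with 1 mol I2, so n(I2) = 0.0004877 x 1/2 = 0.0002439 mol.
[I2] = 0.0002439 / 0.03662 L = 0.00666 M.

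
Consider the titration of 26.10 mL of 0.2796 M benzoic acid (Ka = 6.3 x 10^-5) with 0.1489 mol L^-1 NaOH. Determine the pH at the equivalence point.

8.59

n(C6H5COOH) = 0.2796 x 0.02610 = 0.007298 mol; V(NaOH) at equivalence = 0.007298/0.1489 = 0.04901 L.
At equivalence all the acid is converted to C6H5COO-; total volume = 0.02610 + 0.04901 = 0.07511 L, so [C6H5COO-] = 0.007298/0.07511 = 0.09716 M.
Kb = Kw/Ka = 1.0e-14 / 6.3 x 10^-5 = 1.59e-10.
[OH^-] = sqrt(Kb x [C6H5COO-]) = sqrt(1.59e-10 x 0.09716) = 3.93e-6 M.
pOH = 5.41, so pH = 14.00 - 5.41 = 8.59.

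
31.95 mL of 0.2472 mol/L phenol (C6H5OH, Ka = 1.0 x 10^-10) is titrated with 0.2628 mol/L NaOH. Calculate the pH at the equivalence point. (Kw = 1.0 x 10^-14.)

11.55

n(C6H5OH) = 0.2472 x 0.03195 = 0.007898 mol; V(NaOH) at equivalence = 0.007898/0.2628 = 0.03005 L.
At equivalence all the acid is converted to C6H5O-; total volume = 0.03195 + 0.03005 = 0.06200 L, so [C6H5O-] = 0.007898/0.06200 = 0.1274 M.
Kb = Kw/Ka = 1.0e-14 / 1.0 x 10^-10 = 0.000100.
[OH^-] = sqrt(Kb x [C6H5O-]) = sqrt(0.000100 x 0.1274) = 0.00357 M.
pOH = 2.45, so pH = 14.00 - 2.45 = 11.55.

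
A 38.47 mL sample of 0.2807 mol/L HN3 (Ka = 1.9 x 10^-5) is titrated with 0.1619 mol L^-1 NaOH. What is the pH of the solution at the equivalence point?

n(HN3) = 0.2807 x 0.03847 = 0.01080 mol; V(NaOH) at equivalence = 0.01080/0.1619 = 0.06670 L.
At equivalence all the acid is converted to N3-; total volume = 0.03847 + 0.06670 = 0.1052 L, so [N3-] = 0.01080/0.1052 = 0.1027 M.
Kb = Kw/Ka = 1.0e-14 / 1.9 x 10^-5 = 5.26e-10.
[OH^-] = sqrt(Kb x [N3-]) = sqrt(5.26e-10 x 0.1027) = 7.35e-6 M.
pOH = 5.13, so pH = 14.00 - 5.13 = 8.87.

8.87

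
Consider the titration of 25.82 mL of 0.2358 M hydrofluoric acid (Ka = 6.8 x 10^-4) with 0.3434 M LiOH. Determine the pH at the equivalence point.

8.16

n(HF) = 0.2358 x 0.02582 = 0.006088 mol; V(LiOH) at equivalence = 0.006088/0.3434 = 0.01773 L.
At equivalence all the acid is converted to F-; total volume = 0.02582 + 0.01773 = 0.04355 L, so [F-] = 0.006088/0.04355 = 0.1398 M.
Kb = Kw/Ka = 1.0e-14 / 6.8 x 10^-4 = 1.47e-11.
[OH^-] = sqrt(Kb x [F-]) = sqrt(1.47e-11 x 0.1398) = 1.43e-6 M.
pOH = 5.84, so pH = 14.00 - 5.84 = 8.16.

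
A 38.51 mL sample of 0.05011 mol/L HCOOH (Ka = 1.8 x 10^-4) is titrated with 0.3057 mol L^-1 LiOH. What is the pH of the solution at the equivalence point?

n(HCOOH) = 0.05011 x 0.03851 = 0.001930 mol; V(LiOH) at equivalence = 0.001930/0.3057 = 0.006313 L.
At equivalence all the acid is converted to HCOO-; total volume = 0.03851 + 0.006313 = 0.04482 L, so [HCOO-] = 0.001930/0.04482 = 0.04305 M.
Kb = Kw/Ka = 1.0e-14 / 1.8 x 10^-4 = 5.56e-11.
[OH^-] = sqrt(Kb x [HCOO-]) = sqrt(5.56e-11 x 0.04305) = 1.55e-6 M.
pOH = 5.81, so pH = 14.00 - 5.81 = 8.19.

8.19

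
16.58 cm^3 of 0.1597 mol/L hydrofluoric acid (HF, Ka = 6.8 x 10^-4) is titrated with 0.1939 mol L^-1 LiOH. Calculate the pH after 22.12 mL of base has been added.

n(acid) = 0.1597 x 0.01658 = 0.002648 mol; n(LiOH) added = 0.1939 x 0.02212 = 0.004289 mol.
Base is in excess by 0.004289 - 0.002648 = 0.001641 mol in a total volume of 0.03870 L.
[OH^-] = 0.001641/0.03870 = 0.04241 M, so pOH = 1.37 and pH = 14.00 - 1.37 = 12.63.

12.63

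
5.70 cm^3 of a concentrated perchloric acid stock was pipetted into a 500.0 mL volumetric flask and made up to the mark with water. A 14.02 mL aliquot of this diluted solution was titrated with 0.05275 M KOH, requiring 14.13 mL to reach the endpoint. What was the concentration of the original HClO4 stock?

n(KOH) = 0.05275 x 0.01413 = 0.0007454 mol.
n(HClO4) in the aliquot = 0.0007454 mol.
[diluted HClO4] = 0.0007454 / 0.01402 = 0.05316 M.
Dilution factor = 500.0/5.700 = 87.72, so [stock] = 0.05316 x 87.72 = 4.66 M.

4.66 M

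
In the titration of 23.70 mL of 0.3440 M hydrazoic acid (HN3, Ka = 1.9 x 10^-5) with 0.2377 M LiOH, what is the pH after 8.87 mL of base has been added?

Initial n(HN3) = 0.3440 x 0.02370 = 0.008153 mol.
n(LiOH) added = 0.2377 x 0.008870 = 0.002108 mol, converting that many moles of HN3 to N3-.
Remaining n(HN3) = 0.006044 mol; n(N3-) = 0.002108 mol.
By Henderson-Hasselbalch, pH = pKa + log([A^-]/[HA]) = 4.72 + log(0.002108/0.006044) = 4.72 + (-0.46) = 4.26.

4.26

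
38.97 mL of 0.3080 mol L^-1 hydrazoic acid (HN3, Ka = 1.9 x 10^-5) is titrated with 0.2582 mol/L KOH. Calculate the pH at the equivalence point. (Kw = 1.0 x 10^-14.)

n(HN3) = 0.3080 x 0.03897 = 0.01200 mol; V(KOH) at equivalence = 0.01200/0.2582 = 0.04649 L.
At equivalence all the acid is converted to N3-; total volume = 0.03897 + 0.04649 = 0.08546 L, so [N3-] = 0.01200/0.08546 = 0.1405 M.
Kb = Kw/Ka = 1.0e-14 / 1.9 x 10^-5 = 5.26e-10.
[OH^-] = sqrt(Kb x [N3-]) = sqrt(5.26e-10 x 0.1405) = 8.60e-6 M.
pOH = 5.07, so pH = 14.00 - 5.07 = 8.93.

8.93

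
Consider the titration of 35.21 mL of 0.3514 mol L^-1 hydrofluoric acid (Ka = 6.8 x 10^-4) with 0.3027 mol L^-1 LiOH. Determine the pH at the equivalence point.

n(HF) = 0.3514 x 0.03521 = 0.01237 mol; V(LiOH) at equivalence = 0.01237/0.3027 = 0.04087 L.
At equivalence all the acid is converted to F-; total volume = 0.03521 + 0.04087 = 0.07608 L, so [F-] = 0.01237/0.07608 = 0.1626 M.
Kb = Kw/Ka = 1.0e-14 / 6.8 x 10^-4 = 1.47e-11.
[OH^-] = sqrt(Kb x [F-]) = sqrt(1.47e-11 x 0.1626) = 1.55e-6 M.
pOH = 5.81, so pH = 14.00 - 5.81 = 8.19.

8.19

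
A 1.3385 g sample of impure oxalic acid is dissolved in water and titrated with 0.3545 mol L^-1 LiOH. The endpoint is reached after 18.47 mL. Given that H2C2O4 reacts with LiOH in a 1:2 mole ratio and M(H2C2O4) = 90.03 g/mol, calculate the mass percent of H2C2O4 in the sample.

n(LiOH) = 0.3545 x 0.01847 = 0.006548 mol.
n(H2C2O4) = 0.006548 / 2 = 0.003274 mol.
mass of H2C2O4 = 0.003274 x 90.03 = 0.2947 g.
% purity = 0.2947 / 1.3385 x 100 = 22.0%.

22.0%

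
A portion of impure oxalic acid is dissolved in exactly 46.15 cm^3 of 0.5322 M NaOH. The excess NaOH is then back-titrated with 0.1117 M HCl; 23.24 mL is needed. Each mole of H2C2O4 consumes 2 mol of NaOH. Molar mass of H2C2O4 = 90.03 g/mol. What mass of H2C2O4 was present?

Total n(NaOH) added = 0.5322 x 0.04615 = 0.02456 mol.
n(HCl) used = 0.1117 x 0.02324 = 0.002596 mol, which equals the excess n(NaOH).
So n(NaOH) consumed by the sample = 0.02456 - 0.002596 = 0.02197 mol.
n(H2C2O4) = 0.02197 / 2 = 0.01098 mol.
mass = 0.01098 mol x 90.03 g/mol = 0.989 g.

0.989 g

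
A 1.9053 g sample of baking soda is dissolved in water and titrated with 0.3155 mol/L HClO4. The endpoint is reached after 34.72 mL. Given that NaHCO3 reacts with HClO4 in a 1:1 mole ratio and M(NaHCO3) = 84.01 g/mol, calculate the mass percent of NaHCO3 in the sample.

n(HClO4) = 0.3155 x 0.03472 = 0.01095 mol.
n(NaHCO3) = 0.01095 / 1 = 0.01095 mol.
mass of NaHCO3 = 0.01095 x 84.01 = 0.9203 g.
% purity = 0.9203 / 1.9053 x 100 = 48.3%.

48.3%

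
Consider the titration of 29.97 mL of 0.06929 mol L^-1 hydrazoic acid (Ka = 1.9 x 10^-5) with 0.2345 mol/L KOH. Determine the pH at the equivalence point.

8.72

n(HN3) = 0.06929 x 0.02997 = 0.002077 mol; V(KOH) at equivalence = 0.002077/0.2345 = 0.008856 L.
At equivalence all the acid is converted to N3-; total volume = 0.02997 + 0.008856 = 0.03883 L, so [N3-] = 0.002077/0.03883 = 0.05349 M.
Kb = Kw/Ka = 1.0e-14 / 1.9 x 10^-5 = 5.26e-10.
[OH^-] = sqrt(Kb x [N3-]) = sqrt(5.26e-10 x 0.05349) = 5.31e-6 M.
pOH = 5.28, so pH = 14.00 - 5.28 = 8.72.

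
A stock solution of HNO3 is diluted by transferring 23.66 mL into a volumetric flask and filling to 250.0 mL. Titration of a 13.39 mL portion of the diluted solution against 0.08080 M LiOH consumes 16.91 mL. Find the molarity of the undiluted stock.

1.08 M

n(LiOH) = 0.08080 x 0.01691 = 0.001366 mol.
n(HNO3) in the aliquot = 0.001366 mol.
[diluted HNO3] = 0.001366 / 0.01339 = 0.1020 M.
Dilution factor = 250.0/23.66 = 10.57, so [stock] = 0.1020 x 10.57 = 1.08 M.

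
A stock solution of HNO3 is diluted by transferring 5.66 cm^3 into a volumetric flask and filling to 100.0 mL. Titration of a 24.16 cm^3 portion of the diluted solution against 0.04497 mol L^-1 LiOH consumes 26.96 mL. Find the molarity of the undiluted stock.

0.887 M

n(LiOH) = 0.04497 x 0.02696 = 0.001212 mol.
n(HNO3) in the aliquot = 0.001212 mol.
[diluted HNO3] = 0.001212 / 0.02416 = 0.05018 M.
Dilution factor = 100.0/5.660 = 17.67, so [stock] = 0.05018 x 17.67 = 0.887 M.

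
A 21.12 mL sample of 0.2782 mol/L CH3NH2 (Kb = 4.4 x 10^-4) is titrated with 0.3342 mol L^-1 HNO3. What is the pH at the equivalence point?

5.73

n(CH3NH2) = 0.2782 x 0.02112 = 0.005876 mol; V(HNO3) at equivalence = 0.005876/0.3342 = 0.01758 L.
At equivalence the base is fully converted to CH3NH3+; total volume = 0.03870 L, so [CH3NH3+] = 0.005876/0.03870 = 0.1518 M.
Ka(CH3NH3+) = Kw/Kb = 1.0e-14 / 4.4 x 10^-4 = 2.27e-11.
[H^+] = sqrt(Ka x [CH3NH3+]) = sqrt(2.27e-11 x 0.1518) = 1.86e-6 M.
pH = -log(1.86e-6) = 5.73.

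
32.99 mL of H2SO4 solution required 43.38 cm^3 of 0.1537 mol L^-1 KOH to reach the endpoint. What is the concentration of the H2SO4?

n(KOH) delivered = 0.1537 x 0.04338 = 0.006668 mol.
The reaction is 1 H2SO4 + 2 KOH, so n(H2SO4) = 0.006668 x 1/2 = 0.003334 mol.
[H2SO4] = 0.003334 mol / 0.03299 L = 0.101 M.

0.101 M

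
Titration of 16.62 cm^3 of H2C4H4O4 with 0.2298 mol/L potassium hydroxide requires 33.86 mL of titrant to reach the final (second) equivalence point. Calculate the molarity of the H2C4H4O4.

0.234 M

n(KOH) = 0.2298 x 0.03386 = 0.007781 mol.
At the final (second) equivalence point, 2 mol OH^- react per mol H2C4H4O4, so n(H2C4H4O4) = 0.007781 / 2 = 0.003891 mol.
[H2C4H4O4] = 0.003891 / 0.01662 L = 0.234 M.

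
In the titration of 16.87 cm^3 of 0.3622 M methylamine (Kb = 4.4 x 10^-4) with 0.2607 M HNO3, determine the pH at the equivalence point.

n(CH3NH2) = 0.3622 x 0.01687 = 0.006110 mol; V(HNO3) at equivalence = 0.006110/0.2607 = 0.02344 L.
At equivalence the base is fully converted to CH3NH3+; total volume = 0.04031 L, so [CH3NH3+] = 0.006110/0.04031 = 0.1516 M.
Ka(CH3NH3+) = Kw/Kb = 1.0e-14 / 4.4 x 10^-4 = 2.27e-11.
[H^+] = sqrt(Ka x [CH3NH3+]) = sqrt(2.27e-11 x 0.1516) = 1.86e-6 M.
pH = -log(1.86e-6) = 5.73.

5.73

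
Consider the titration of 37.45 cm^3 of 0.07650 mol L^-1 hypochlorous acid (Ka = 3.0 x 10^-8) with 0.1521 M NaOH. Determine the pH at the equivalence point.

n(HClO) = 0.07650 x 0.03745 = 0.002865 mol; V(NaOH) at equivalence = 0.002865/0.1521 = 0.01884 L.
At equivalence all the acid is converted to ClO-; total volume = 0.03745 + 0.01884 = 0.05629 L, so [ClO-] = 0.002865/0.05629 = 0.05090 M.
Kb = Kw/Ka = 1.0e-14 / 3.0 x 10^-8 = 3.33e-7.
[OH^-] = sqrt(Kb x [ClO-]) = sqrt(3.33e-7 x 0.05090) = 0.000130 M.
pOH = 3.89, so pH = 14.00 - 3.89 = 10.11.

10.11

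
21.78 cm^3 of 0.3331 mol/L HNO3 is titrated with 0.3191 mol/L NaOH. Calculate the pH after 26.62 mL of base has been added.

n(acid) = 0.3331 x 0.02178 = 0.007255 mol; n(NaOH) added = 0.3191 x 0.02662 = 0.008494 mol.
Base is in excess by 0.008494 - 0.007255 = 0.001240 mol in a total volume of 0.04840 L.
[OH^-] = 0.001240/0.04840 = 0.02561 M, so pOH = 1.59 and pH = 14.00 - 1.59 = 12.41.

12.41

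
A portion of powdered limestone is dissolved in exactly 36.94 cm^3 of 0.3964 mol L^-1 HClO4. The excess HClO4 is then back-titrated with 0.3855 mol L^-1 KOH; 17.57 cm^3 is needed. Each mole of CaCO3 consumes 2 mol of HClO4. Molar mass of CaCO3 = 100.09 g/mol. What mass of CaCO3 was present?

Total n(HClO4) added = 0.3964 x 0.03694 = 0.01464 mol.
n(KOH) used = 0.3855 x 0.01757 = 0.006773 mol, which equals the excess n(HClO4).
So n(HClO4) consumed by the sample = 0.01464 - 0.006773 = 0.007870 mol.
n(CaCO3) = 0.007870 / 2 = 0.003935 mol.
mass = 0.003935 mol x 100.09 g/mol = 0.394 g.

0.394 g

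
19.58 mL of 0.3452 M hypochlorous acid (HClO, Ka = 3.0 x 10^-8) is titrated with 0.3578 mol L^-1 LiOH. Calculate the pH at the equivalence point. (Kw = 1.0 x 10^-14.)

10.38

n(HClO) = 0.3452 x 0.01958 = 0.006759 mol; V(LiOH) at equivalence = 0.006759/0.3578 = 0.01889 L.
At equivalence all the acid is converted to ClO-; total volume = 0.01958 + 0.01889 = 0.03847 L, so [ClO-] = 0.006759/0.03847 = 0.1757 M.
Kb = Kw/Ka = 1.0e-14 / 3.0 x 10^-8 = 3.33e-7.
[OH^-] = sqrt(Kb x [ClO-]) = sqrt(3.33e-7 x 0.1757) = 0.000242 M.
pOH = 3.62, so pH = 14.00 - 3.62 = 10.38.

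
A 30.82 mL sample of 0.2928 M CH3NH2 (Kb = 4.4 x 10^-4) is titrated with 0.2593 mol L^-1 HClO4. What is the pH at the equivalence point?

5.75

n(CH3NH2) = 0.2928 x 0.03082 = 0.009024 mol; V(HClO4) at equivalence = 0.009024/0.2593 = 0.03480 L.
At equivalence the base is fully converted to CH3NH3+; total volume = 0.06562 L, so [CH3NH3+] = 0.009024/0.06562 = 0.1375 M.
Ka(CH3NH3+) = Kw/Kb = 1.0e-14 / 4.4 x 10^-4 = 2.27e-11.
[H^+] = sqrt(Ka x [CH3NH3+]) = sqrt(2.27e-11 x 0.1375) = 1.77e-6 M.
pH = -log(1.77e-6) = 5.75.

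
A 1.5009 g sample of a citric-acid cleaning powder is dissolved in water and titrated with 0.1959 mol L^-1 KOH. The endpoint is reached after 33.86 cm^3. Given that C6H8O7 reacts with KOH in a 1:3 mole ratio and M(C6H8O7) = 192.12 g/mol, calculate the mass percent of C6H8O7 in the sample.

28.3%

n(KOH) = 0.1959 x 0.03386 = 0.006633 mol.
n(C6H8O7) = 0.006633 / 3 = 0.002211 mol.
mass of C6H8O7 = 0.002211 x 192.12 = 0.4248 g.
% purity = 0.4248 / 1.5009 x 100 = 28.3%.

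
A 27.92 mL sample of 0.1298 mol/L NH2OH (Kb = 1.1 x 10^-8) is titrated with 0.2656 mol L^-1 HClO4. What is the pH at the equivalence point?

3.55

n(NH2OH) = 0.1298 x 0.02792 = 0.003624 mol; V(HClO4) at equivalence = 0.003624/0.2656 = 0.01364 L.
At equivalence the base is fully converted to NH3OH+; total volume = 0.04156 L, so [NH3OH+] = 0.003624/0.04156 = 0.08719 M.
Ka(NH3OH+) = Kw/Kb = 1.0e-14 / 1.1 x 10^-8 = 9.09e-7.
[H^+] = sqrt(Ka x [NH3OH+]) = sqrt(9.09e-7 x 0.08719) = 0.000282 M.
pH = -log(0.000282) = 3.55.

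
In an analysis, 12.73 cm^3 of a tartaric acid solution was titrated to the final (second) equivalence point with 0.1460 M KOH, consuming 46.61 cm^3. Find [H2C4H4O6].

0.267 M

n(KOH) = 0.1460 x 0.04661 = 0.006805 mol.
At the final (second) equivalence point, 2 mol OH^- react per mol H2C4H4O6, so n(H2C4H4O6) = 0.006805 / 2 = 0.003403 mol.
[H2C4H4O6] = 0.003403 / 0.01273 L = 0.267 M.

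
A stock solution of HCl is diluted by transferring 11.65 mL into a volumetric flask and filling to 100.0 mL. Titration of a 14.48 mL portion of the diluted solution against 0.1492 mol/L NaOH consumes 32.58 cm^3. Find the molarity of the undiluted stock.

n(NaOH) = 0.1492 x 0.03258 = 0.004861 mol.
n(HCl) in the aliquot = 0.004861 mol.
[diluted HCl] = 0.004861 / 0.01448 = 0.3357 M.
Dilution factor = 100.0/11.65 = 8.584, so [stock] = 0.3357 x 8.584 = 2.88 M.

2.88 M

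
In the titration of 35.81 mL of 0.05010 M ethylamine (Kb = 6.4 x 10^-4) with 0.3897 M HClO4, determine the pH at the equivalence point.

n(C2H5NH2) = 0.05010 x 0.03581 = 0.001794 mol; V(HClO4) at equivalence = 0.001794/0.3897 = 0.004604 L.
At equivalence the base is fully converted to C2H5NH3+; total volume = 0.04041 L, so [C2H5NH3+] = 0.001794/0.04041 = 0.04439 M.
Ka(C2H5NH3+) = Kw/Kb = 1.0e-14 / 6.4 x 10^-4 = 1.56e-11.
[H^+] = sqrt(Ka x [C2H5NH3+]) = sqrt(1.56e-11 x 0.04439) = 8.33e-7 M.
pH = -log(8.33e-7) = 6.08.

6.08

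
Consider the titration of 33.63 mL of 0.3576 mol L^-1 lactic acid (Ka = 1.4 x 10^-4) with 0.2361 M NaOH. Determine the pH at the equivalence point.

n(HC3H5O3) = 0.3576 x 0.03363 = 0.01203 mol; V(NaOH) at equivalence = 0.01203/0.2361 = 0.05094 L.
At equivalence all the acid is converted to C3H5O3-; total volume = 0.03363 + 0.05094 = 0.08457 L, so [C3H5O3-] = 0.01203/0.08457 = 0.1422 M.
Kb = Kw/Ka = 1.0e-14 / 1.4 x 10^-4 = 7.14e-11.
[OH^-] = sqrt(Kb x [C3H5O3-]) = sqrt(7.14e-11 x 0.1422) = 3.19e-6 M.
pOH = 5.50, so pH = 14.00 - 5.50 = 8.50.

8.50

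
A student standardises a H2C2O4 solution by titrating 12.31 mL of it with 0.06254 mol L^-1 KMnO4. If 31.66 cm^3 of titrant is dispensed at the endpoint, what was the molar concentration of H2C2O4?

0.402 M

n(KMnO4) = 0.06254 x 0.03166 = 0.001980 mol.
From the balanced equation, 2 mol KMnO4 reacts with 5 mol H2C2O4, so n(H2C2O4) = 0.001980 x 5/2 = 0.004950 mol.
[H2C2O4] = 0.004950 / 0.01231 L = 0.402 M.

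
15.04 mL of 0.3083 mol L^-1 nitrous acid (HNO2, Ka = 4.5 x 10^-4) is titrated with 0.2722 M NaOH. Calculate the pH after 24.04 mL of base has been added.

n(acid) = 0.3083 x 0.01504 = 0.004637 mol; n(NaOH) added = 0.2722 x 0.02404 = 0.006544 mol.
Base is in excess by 0.006544 - 0.004637 = 0.001907 mol in a total volume of 0.03908 L.
[OH^-] = 0.001907/0.03908 = 0.04879 M, so pOH = 1.31 and pH = 14.00 - 1.31 = 12.69.

12.69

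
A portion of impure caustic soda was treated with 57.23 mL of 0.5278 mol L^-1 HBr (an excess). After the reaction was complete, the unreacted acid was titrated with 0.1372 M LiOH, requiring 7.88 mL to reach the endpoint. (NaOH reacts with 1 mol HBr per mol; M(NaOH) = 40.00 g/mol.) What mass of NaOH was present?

1.16 g

Total n(HBr) added = 0.5278 x 0.05723 = 0.03021 mol.
n(LiOH) used = 0.1372 x 0.007880 = 0.001081 mol, which equals the excess n(HBr).
So n(HBr) consumed by the sample = 0.03021 - 0.001081 = 0.02912 mol.
n(NaOH) = 0.02912 / 1 = 0.02912 mol.
mass = 0.02912 mol x 40.00 g/mol = 1.16 g.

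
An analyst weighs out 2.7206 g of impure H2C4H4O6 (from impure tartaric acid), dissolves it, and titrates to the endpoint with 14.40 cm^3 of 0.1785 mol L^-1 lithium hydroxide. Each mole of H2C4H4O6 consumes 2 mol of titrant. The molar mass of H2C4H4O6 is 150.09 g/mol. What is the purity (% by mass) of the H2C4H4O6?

7.09%

n(LiOH) = 0.1785 x 0.01440 = 0.002570 mol.
n(H2C4H4O6) = 0.002570 / 2 = 0.001285 mol.
mass of H2C4H4O6 = 0.001285 x 150.09 = 0.1929 g.
% purity = 0.1929 / 2.7206 x 100 = 7.09%.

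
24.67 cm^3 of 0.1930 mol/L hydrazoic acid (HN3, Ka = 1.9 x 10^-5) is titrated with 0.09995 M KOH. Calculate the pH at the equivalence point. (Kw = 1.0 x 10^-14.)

n(HN3) = 0.1930 x 0.02467 = 0.004761 mol; V(KOH) at equivalence = 0.004761/0.09995 = 0.04764 L.
At equivalence all the acid is converted to N3-; total volume = 0.02467 + 0.04764 = 0.07231 L, so [N3-] = 0.004761/0.07231 = 0.06585 M.
Kb = Kw/Ka = 1.0e-14 / 1.9 x 10^-5 = 5.26e-10.
[OH^-] = sqrt(Kb x [N3-]) = sqrt(5.26e-10 x 0.06585) = 5.89e-6 M.
pOH = 5.23, so pH = 14.00 - 5.23 = 8.77.

8.77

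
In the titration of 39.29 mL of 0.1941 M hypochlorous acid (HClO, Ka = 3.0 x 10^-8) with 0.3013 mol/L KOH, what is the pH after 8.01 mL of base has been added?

7.19

Initial n(HClO) = 0.1941 x 0.03929 = 0.007626 mol.
n(KOH) added = 0.3013 x 0.008010 = 0.002413 mol, converting that many moles of HClO to ClO-.
Remaining n(HClO) = 0.005213 mol; n(ClO-) = 0.002413 mol.
By Henderson-Hasselbalch, pH = pKa + log([A^-]/[HA]) = 7.52 + log(0.002413/0.005213) = 7.52 + (-0.33) = 7.19.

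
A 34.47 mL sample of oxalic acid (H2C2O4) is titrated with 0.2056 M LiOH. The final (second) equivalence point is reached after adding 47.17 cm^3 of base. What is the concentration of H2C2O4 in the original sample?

n(LiOH) = 0.2056 x 0.04717 = 0.009698 mol.
At the final (second) equivalence point, 2 mol OH^- react per mol H2C2O4, so n(H2C2O4) = 0.009698 / 2 = 0.004849 mol.
[H2C2O4] = 0.004849 / 0.03447 L = 0.141 M.

0.141 M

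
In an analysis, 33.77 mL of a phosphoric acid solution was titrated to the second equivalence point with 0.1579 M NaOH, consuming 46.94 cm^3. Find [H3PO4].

n(NaOH) = 0.1579 x 0.04694 = 0.007412 mol.
At the second equivalence point, 2 mol OH^- react per mol H3PO4, so n(H3PO4) = 0.007412 / 2 = 0.003706 mol.
[H3PO4] = 0.003706 / 0.03377 L = 0.110 M.

0.110 M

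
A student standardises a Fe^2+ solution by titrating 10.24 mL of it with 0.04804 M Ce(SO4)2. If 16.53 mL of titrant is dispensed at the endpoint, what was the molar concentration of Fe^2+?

n(Ce(SO4)2) = 0.04804 x 0.01653 = 0.0007941 mol.
From the balanced equation, 1 mol Ce(SO4)2 reacts with 1 mol Fe^2+, so n(Fe^2+) = 0.0007941 x 1/1 = 0.0007941 mol.
[Fe^2+] = 0.0007941 / 0.01024 L = 0.0775 M.

0.0775 M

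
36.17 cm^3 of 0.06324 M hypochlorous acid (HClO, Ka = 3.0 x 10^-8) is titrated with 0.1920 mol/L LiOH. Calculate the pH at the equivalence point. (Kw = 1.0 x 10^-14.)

10.10

n(HClO) = 0.06324 x 0.03617 = 0.002287 mol; V(LiOH) at equivalence = 0.002287/0.1920 = 0.01191 L.
At equivalence all the acid is converted to ClO-; total volume = 0.03617 + 0.01191 = 0.04808 L, so [ClO-] = 0.002287/0.04808 = 0.04757 M.
Kb = Kw/Ka = 1.0e-14 / 3.0 x 10^-8 = 3.33e-7.
[OH^-] = sqrt(Kb x [ClO-]) = sqrt(3.33e-7 x 0.04757) = 0.000126 M.
pOH = 3.90, so pH = 14.00 - 3.90 = 10.10.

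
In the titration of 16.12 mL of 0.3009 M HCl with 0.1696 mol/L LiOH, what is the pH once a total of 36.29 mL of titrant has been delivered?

n(acid) = 0.3009 x 0.01612 = 0.004851 mol; n(LiOH) added = 0.1696 x 0.03629 = 0.006155 mol.
Base is in excess by 0.006155 - 0.004851 = 0.001304 mol in a total volume of 0.05241 L.
[OH^-] = 0.001304/0.05241 = 0.02489 M, so pOH = 1.60 and pH = 14.00 - 1.60 = 12.40.

12.40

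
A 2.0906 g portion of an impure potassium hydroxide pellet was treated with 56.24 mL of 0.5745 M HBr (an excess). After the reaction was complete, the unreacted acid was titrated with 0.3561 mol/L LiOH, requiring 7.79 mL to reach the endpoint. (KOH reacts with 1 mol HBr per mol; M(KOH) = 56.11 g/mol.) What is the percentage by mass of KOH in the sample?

Total n(HBr) added = 0.5745 x 0.05624 = 0.03231 mol.
n(LiOH) used = 0.3561 x 0.007790 = 0.002774 mol, which equals the excess n(HBr).
So n(HBr) consumed by the sample = 0.03231 - 0.002774 = 0.02954 mol.
n(KOH) = 0.02954 / 1 = 0.02954 mol.
mass KOH = 0.02954 x 56.11 = 1.657 g, so %KOH = 1.657/2.0906 x 100 = 79.3%.

79.3%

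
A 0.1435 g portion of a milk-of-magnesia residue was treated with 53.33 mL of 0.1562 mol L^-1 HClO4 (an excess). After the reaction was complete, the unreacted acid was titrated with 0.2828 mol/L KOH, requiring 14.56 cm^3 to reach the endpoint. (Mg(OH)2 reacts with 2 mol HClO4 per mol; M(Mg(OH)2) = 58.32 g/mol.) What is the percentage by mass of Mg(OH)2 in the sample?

Total n(HClO4) added = 0.1562 x 0.05333 = 0.008330 mol.
n(KOH) used = 0.2828 x 0.01456 = 0.004118 mol, which equals the excess n(HClO4).
So n(HClO4) consumed by the sample = 0.008330 - 0.004118 = 0.004213 mol.
n(Mg(OH)2) = 0.004213 / 2 = 0.002106 mol.
mass Mg(OH)2 = 0.002106 x 58.32 = 0.1228 g, so %Mg(OH)2 = 0.1228/0.1435 x 100 = 85.6%.

85.6%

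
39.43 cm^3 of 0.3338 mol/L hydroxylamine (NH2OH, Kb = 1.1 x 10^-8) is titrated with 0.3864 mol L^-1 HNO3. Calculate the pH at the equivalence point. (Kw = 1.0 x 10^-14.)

3.39

n(NH2OH) = 0.3338 x 0.03943 = 0.01316 mol; V(HNO3) at equivalence = 0.01316/0.3864 = 0.03406 L.
At equivalence the base is fully converted to NH3OH+; total volume = 0.07349 L, so [NH3OH+] = 0.01316/0.07349 = 0.1791 M.
Ka(NH3OH+) = Kw/Kb = 1.0e-14 / 1.1 x 10^-8 = 9.09e-7.
[H^+] = sqrt(Ka x [NH3OH+]) = sqrt(9.09e-7 x 0.1791) = 0.000403 M.
pH = -log(0.000403) = 3.39.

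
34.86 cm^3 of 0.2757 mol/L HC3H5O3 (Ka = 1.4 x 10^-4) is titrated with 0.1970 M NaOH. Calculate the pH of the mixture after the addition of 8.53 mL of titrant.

Initial n(HC3H5O3) = 0.2757 x 0.03486 = 0.009611 mol.
n(NaOH) added = 0.1970 x 0.008530 = 0.001680 mol, converting that many moles of HC3H5O3 to C3H5O3-.
Remaining n(HC3H5O3) = 0.007930 mol; n(C3H5O3-) = 0.001680 mol.
By Henderson-Hasselbalch, pH = pKa + log([A^-]/[HA]) = 3.85 + log(0.001680/0.007930) = 3.85 + (-0.67) = 3.18.

3.18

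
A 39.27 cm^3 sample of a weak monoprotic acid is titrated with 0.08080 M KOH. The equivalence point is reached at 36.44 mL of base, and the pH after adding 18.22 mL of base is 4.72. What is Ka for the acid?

18.22 mL is half of the equivalence volume, so this is the half-equivalence point where [HA] = [A^-].
At half-equivalence pH = pKa, so pKa = 4.72.
Ka = 10^(-4.72) = 1.9 x 10^-5.

1.9 x 10^-5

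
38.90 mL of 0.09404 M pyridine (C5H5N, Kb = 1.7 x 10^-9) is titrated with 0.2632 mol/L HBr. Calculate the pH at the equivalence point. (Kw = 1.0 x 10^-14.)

3.19

n(C5H5N) = 0.09404 x 0.03890 = 0.003658 mol; V(HBr) at equivalence = 0.003658/0.2632 = 0.01390 L.
At equivalence the base is fully converted to C5H5NH+; total volume = 0.05280 L, so [C5H5NH+] = 0.003658/0.05280 = 0.06928 M.
Ka(C5H5NH+) = Kw/Kb = 1.0e-14 / 1.7 x 10^-9 = 5.88e-6.
[H^+] = sqrt(Ka x [C5H5NH+]) = sqrt(5.88e-6 x 0.06928) = 0.000638 M.
pH = -log(0.000638) = 3.19.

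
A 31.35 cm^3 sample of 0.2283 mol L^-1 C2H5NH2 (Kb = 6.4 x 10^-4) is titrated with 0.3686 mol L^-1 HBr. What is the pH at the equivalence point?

5.83

n(C2H5NH2) = 0.2283 x 0.03135 = 0.007157 mol; V(HBr) at equivalence = 0.007157/0.3686 = 0.01942 L.
At equivalence the base is fully converted to C2H5NH3+; total volume = 0.05077 L, so [C2H5NH3+] = 0.007157/0.05077 = 0.1410 M.
Ka(C2H5NH3+) = Kw/Kb = 1.0e-14 / 6.4 x 10^-4 = 1.56e-11.
[H^+] = sqrt(Ka x [C2H5NH3+]) = sqrt(1.56e-11 x 0.1410) = 1.48e-6 M.
pH = -log(1.48e-6) = 5.83.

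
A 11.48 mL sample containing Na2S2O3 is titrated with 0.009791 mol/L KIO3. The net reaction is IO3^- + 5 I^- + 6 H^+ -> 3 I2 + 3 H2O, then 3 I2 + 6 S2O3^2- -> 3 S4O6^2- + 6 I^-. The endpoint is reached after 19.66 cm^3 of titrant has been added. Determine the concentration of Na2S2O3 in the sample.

n(KIO3) = 0.009791 x 0.01966 = 0.0001925 mol.
From the balanced equation, 1 mol KIO3 reacts with 6 mol Na2S2O3, so n(Na2S2O3) = 0.0001925 x 6/1 = 0.001155 mol.
[Na2S2O3] = 0.001155 / 0.01148 L = 0.101 M.

0.101 M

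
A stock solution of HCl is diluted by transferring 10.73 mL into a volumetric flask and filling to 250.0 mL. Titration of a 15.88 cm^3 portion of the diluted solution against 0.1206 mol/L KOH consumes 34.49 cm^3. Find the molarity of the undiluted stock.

n(KOH) = 0.1206 x 0.03449 = 0.004159 mol.
n(HCl) in the aliquot = 0.004159 mol.
[diluted HCl] = 0.004159 / 0.01588 = 0.2619 M.
Dilution factor = 250.0/10.73 = 23.30, so [stock] = 0.2619 x 23.30 = 6.10 M.

6.10 M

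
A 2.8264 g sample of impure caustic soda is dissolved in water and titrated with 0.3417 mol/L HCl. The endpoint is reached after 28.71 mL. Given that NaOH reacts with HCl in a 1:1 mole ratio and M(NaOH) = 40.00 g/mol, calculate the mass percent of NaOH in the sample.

13.9%

n(HCl) = 0.3417 x 0.02871 = 0.009810 mol.
n(NaOH) = 0.009810 / 1 = 0.009810 mol.
mass of NaOH = 0.009810 x 40.00 = 0.3924 g.
% purity = 0.3924 / 2.8264 x 100 = 13.9%.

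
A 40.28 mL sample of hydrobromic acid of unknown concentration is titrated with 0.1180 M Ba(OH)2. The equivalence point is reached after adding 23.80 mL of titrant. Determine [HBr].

n(Ba(OH)2) delivered = 0.1180 x 0.02380 = 0.002808 mol.
The reaction is 2 HBr + 1 Ba(OH)2, so n(HBr) = 0.002808 x 2/1 = 0.005617 mol.
[HBr] = 0.005617 mol / 0.04028 L = 0.139 M.

0.139 M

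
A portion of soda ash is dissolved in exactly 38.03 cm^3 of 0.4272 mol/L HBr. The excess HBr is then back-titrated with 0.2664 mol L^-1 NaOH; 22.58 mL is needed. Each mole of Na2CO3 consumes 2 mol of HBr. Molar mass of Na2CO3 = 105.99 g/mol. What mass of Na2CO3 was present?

Total n(HBr) added = 0.4272 x 0.03803 = 0.01625 mol.
n(NaOH) used = 0.2664 x 0.02258 = 0.006015 mol, which equals the excess n(HBr).
So n(HBr) consumed by the sample = 0.01625 - 0.006015 = 0.01023 mol.
n(Na2CO3) = 0.01023 / 2 = 0.005116 mol.
mass = 0.005116 mol x 105.99 g/mol = 0.542 g.

0.542 g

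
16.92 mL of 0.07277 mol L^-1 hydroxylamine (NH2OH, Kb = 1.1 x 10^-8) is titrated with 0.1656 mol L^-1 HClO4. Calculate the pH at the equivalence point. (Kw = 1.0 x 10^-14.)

n(NH2OH) = 0.07277 x 0.01692 = 0.001231 mol; V(HClO4) at equivalence = 0.001231/0.1656 = 0.007435 L.
At equivalence the base is fully converted to NH3OH+; total volume = 0.02436 L, so [NH3OH+] = 0.001231/0.02436 = 0.05055 M.
Ka(NH3OH+) = Kw/Kb = 1.0e-14 / 1.1 x 10^-8 = 9.09e-7.
[H^+] = sqrt(Ka x [NH3OH+]) = sqrt(9.09e-7 x 0.05055) = 0.000214 M.
pH = -log(0.000214) = 3.67.

3.67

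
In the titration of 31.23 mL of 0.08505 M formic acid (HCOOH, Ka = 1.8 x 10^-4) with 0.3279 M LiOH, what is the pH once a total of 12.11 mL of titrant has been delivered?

n(acid) = 0.08505 x 0.03123 = 0.002656 mol; n(LiOH) added = 0.3279 x 0.01211 = 0.003971 mol.
Base is in excess by 0.003971 - 0.002656 = 0.001315 mol in a total volume of 0.04334 L.
[OH^-] = 0.001315/0.04334 = 0.03034 M, so pOH = 1.52 and pH = 14.00 - 1.52 = 12.48.

12.48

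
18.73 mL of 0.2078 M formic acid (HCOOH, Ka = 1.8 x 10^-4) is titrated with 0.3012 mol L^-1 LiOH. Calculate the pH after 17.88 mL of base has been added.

12.61

n(acid) = 0.2078 x 0.01873 = 0.003892 mol; n(LiOH) added = 0.3012 x 0.01788 = 0.005385 mol.
Base is in excess by 0.005385 - 0.003892 = 0.001493 mol in a total volume of 0.03661 L.
[OH^-] = 0.001493/0.03661 = 0.04079 M, so pOH = 1.39 and pH = 14.00 - 1.39 = 12.61.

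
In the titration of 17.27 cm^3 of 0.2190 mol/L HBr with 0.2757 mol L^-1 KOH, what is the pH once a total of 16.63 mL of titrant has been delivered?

12.37

n(acid) = 0.2190 x 0.01727 = 0.003782 mol; n(KOH) added = 0.2757 x 0.01663 = 0.004585 mol.
Base is in excess by 0.004585 - 0.003782 = 0.0008028 mol in a total volume of 0.03390 L.
[OH^-] = 0.0008028/0.03390 = 0.02368 M, so pOH = 1.63 and pH = 14.00 - 1.63 = 12.37.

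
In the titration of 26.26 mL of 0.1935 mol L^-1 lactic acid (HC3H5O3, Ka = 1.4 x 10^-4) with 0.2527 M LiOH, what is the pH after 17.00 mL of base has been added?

4.59

Initial n(HC3H5O3) = 0.1935 x 0.02626 = 0.005081 mol.
n(LiOH) added = 0.2527 x 0.01700 = 0.004296 mol, converting that many moles of HC3H5O3 to C3H5O3-.
Remaining n(HC3H5O3) = 0.0007854 mol; n(C3H5O3-) = 0.004296 mol.
By Henderson-Hasselbalch, pH = pKa + log([A^-]/[HA]) = 3.85 + log(0.004296/0.0007854) = 3.85 + (+0.74) = 4.59.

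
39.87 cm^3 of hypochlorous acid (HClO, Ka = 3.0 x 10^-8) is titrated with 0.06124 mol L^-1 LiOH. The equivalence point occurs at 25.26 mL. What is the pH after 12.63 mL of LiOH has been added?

7.52

12.63 mL is exactly half the equivalence volume (25.26/2), i.e. the half-equivalence point.
There, n(HA) = n(A^-), so pH = pKa = -log(3.0 x 10^-8) = 7.52.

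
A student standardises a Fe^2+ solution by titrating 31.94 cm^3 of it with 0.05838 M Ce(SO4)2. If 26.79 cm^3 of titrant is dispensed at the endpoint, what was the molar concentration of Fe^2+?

0.0490 M

n(Ce(SO4)2) = 0.05838 x 0.02679 = 0.001564 mol.
From the balanced equation, 1 mol Ce(SO4)2 reacts with 1 mol Fe^2+, so n(Fe^2+) = 0.001564 x 1/1 = 0.001564 mol.
[Fe^2+] = 0.001564 / 0.03194 L = 0.0490 M.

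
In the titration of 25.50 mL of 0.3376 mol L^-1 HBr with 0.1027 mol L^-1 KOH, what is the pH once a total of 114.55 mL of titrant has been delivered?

12.35

n(acid) = 0.3376 x 0.02550 = 0.008609 mol; n(KOH) added = 0.1027 x 0.1145 = 0.01176 mol.
Base is in excess by 0.01176 - 0.008609 = 0.003155 mol in a total volume of 0.1401 L.
[OH^-] = 0.003155/0.1401 = 0.02253 M, so pOH = 1.65 and pH = 14.00 - 1.65 = 12.35.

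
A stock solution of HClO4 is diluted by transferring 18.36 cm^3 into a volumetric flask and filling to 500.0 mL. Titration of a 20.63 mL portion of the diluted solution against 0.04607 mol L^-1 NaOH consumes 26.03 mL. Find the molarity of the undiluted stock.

n(NaOH) = 0.04607 x 0.02603 = 0.001199 mol.
n(HClO4) in the aliquot = 0.001199 mol.
[diluted HClO4] = 0.001199 / 0.02063 = 0.05813 M.
Dilution factor = 500.0/18.36 = 27.23, so [stock] = 0.05813 x 27.23 = 1.58 M.

1.58 M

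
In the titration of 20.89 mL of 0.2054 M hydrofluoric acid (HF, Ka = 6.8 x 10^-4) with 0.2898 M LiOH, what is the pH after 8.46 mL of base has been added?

Initial n(HF) = 0.2054 x 0.02089 = 0.004291 mol.
n(LiOH) added = 0.2898 x 0.008460 = 0.002452 mol, converting that many moles of HF to F-.
Remaining n(HF) = 0.001839 mol; n(F-) = 0.002452 mol.
By Henderson-Hasselbalch, pH = pKa + log([A^-]/[HA]) = 3.17 + log(0.002452/0.001839) = 3.17 + (+0.12) = 3.29.

3.29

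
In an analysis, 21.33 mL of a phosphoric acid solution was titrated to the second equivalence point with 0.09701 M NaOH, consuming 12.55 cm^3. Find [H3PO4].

n(NaOH) = 0.09701 x 0.01255 = 0.001217 mol.
At the second equivalence point, 2 mol OH^- react per mol H3PO4, so n(H3PO4) = 0.001217 / 2 = 0.0006087 mol.
[H3PO4] = 0.0006087 / 0.02133 L = 0.0285 M.

0.0285 M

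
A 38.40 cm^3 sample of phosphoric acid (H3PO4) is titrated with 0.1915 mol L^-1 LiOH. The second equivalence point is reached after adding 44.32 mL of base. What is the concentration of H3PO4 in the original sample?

0.111 M

n(LiOH) = 0.1915 x 0.04432 = 0.008487 mol.
At the second equivalence point, 2 mol OH^- react per mol H3PO4, so n(H3PO4) = 0.008487 / 2 = 0.004244 mol.
[H3PO4] = 0.004244 / 0.03840 L = 0.111 M.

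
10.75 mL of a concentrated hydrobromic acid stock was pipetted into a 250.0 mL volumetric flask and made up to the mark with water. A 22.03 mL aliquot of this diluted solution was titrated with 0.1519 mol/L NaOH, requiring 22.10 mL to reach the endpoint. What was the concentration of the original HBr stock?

n(NaOH) = 0.1519 x 0.02210 = 0.003357 mol.
n(HBr) in the aliquot = 0.003357 mol.
[diluted HBr] = 0.003357 / 0.02203 = 0.1524 M.
Dilution factor = 250.0/10.75 = 23.26, so [stock] = 0.1524 x 23.26 = 3.54 M.

3.54 M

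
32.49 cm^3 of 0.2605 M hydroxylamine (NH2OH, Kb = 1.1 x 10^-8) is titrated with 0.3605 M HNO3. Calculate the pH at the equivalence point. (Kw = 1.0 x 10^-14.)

3.43

n(NH2OH) = 0.2605 x 0.03249 = 0.008464 mol; V(HNO3) at equivalence = 0.008464/0.3605 = 0.02348 L.
At equivalence the base is fully converted to NH3OH+; total volume = 0.05597 L, so [NH3OH+] = 0.008464/0.05597 = 0.1512 M.
Ka(NH3OH+) = Kw/Kb = 1.0e-14 / 1.1 x 10^-8 = 9.09e-7.
[H^+] = sqrt(Ka x [NH3OH+]) = sqrt(9.09e-7 x 0.1512) = 0.000371 M.
pH = -log(0.000371) = 3.43.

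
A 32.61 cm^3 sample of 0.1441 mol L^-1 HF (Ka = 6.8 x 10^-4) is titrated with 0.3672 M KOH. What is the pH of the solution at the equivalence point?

n(HF) = 0.1441 x 0.03261 = 0.004699 mol; V(KOH) at equivalence = 0.004699/0.3672 = 0.01280 L.
At equivalence all the acid is converted to F-; total volume = 0.03261 + 0.01280 = 0.04541 L, so [F-] = 0.004699/0.04541 = 0.1035 M.
Kb = Kw/Ka = 1.0e-14 / 6.8 x 10^-4 = 1.47e-11.
[OH^-] = sqrt(Kb x [F-]) = sqrt(1.47e-11 x 0.1035) = 1.23e-6 M.
pOH = 5.91, so pH = 14.00 - 5.91 = 8.09.

8.09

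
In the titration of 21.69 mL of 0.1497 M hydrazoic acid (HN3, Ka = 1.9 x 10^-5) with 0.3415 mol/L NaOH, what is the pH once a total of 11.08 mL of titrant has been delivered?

n(acid) = 0.1497 x 0.02169 = 0.003247 mol; n(NaOH) added = 0.3415 x 0.01108 = 0.003784 mol.
Base is in excess by 0.003784 - 0.003247 = 0.0005368 mol in a total volume of 0.03277 L.
[OH^-] = 0.0005368/0.03277 = 0.01638 M, so pOH = 1.79 and pH = 14.00 - 1.79 = 12.21.

12.21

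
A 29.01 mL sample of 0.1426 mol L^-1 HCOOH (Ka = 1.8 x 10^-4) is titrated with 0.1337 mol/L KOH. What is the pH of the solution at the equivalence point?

8.29

n(HCOOH) = 0.1426 x 0.02901 = 0.004137 mol; V(KOH) at equivalence = 0.004137/0.1337 = 0.03094 L.
At equivalence all the acid is converted to HCOO-; total volume = 0.02901 + 0.03094 = 0.05995 L, so [HCOO-] = 0.004137/0.05995 = 0.06900 M.
Kb = Kw/Ka = 1.0e-14 / 1.8 x 10^-4 = 5.56e-11.
[OH^-] = sqrt(Kb x [HCOO-]) = sqrt(5.56e-11 x 0.06900) = 1.96e-6 M.
pOH = 5.71, so pH = 14.00 - 5.71 = 8.29.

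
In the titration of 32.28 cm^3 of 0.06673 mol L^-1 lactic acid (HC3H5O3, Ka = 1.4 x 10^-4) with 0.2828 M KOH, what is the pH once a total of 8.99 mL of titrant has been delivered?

11.97

n(acid) = 0.06673 x 0.03228 = 0.002154 mol; n(KOH) added = 0.2828 x 0.008990 = 0.002542 mol.
Base is in excess by 0.002542 - 0.002154 = 0.0003883 mol in a total volume of 0.04127 L.
[OH^-] = 0.0003883/0.04127 = 0.009409 M, so pOH = 2.03 and pH = 14.00 - 2.03 = 11.97.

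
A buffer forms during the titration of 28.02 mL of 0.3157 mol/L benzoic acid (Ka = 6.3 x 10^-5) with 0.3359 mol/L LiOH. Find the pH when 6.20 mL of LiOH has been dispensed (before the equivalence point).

Initial n(C6H5COOH) = 0.3157 x 0.02802 = 0.008846 mol.
n(LiOH) added = 0.3359 x 0.006200 = 0.002083 mol, converting that many moles of C6H5COOH to C6H5COO-.
Remaining n(C6H5COOH) = 0.006763 mol; n(C6H5COO-) = 0.002083 mol.
By Henderson-Hasselbalch, pH = pKa + log([A^-]/[HA]) = 4.20 + log(0.002083/0.006763) = 4.20 + (-0.51) = 3.69.

3.69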